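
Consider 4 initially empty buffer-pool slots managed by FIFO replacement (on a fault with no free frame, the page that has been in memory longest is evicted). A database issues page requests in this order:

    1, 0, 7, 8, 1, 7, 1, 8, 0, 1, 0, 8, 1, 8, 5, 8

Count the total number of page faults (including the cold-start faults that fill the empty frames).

1 -> miss, frames [1]
0 -> miss, frames [1, 0]
7 -> miss, frames [1, 0, 7]
8 -> miss, frames [1, 0, 7, 8]
1 -> hit
7 -> hit
1 -> hit
8 -> hit
0 -> hit
1 -> hit
0 -> hit
8 -> hit
1 -> hit
8 -> hit
5 -> miss, evict 1, frames [0, 7, 8, 5]
8 -> hit
Page faults: 5.

5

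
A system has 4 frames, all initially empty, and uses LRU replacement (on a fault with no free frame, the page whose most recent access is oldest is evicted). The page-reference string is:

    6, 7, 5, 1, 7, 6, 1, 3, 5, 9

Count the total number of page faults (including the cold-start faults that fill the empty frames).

6 → miss, frames {6}
7 → miss, frames {6,7}
5 → miss, frames {6,7,5}
1 → miss, frames {6,7,5,1}
7 → hit
6 → hit
1 → hit
3 → miss, evict 5, frames {7,6,1,3}
5 → miss, evict 7, frames {6,1,3,5}
9 → miss, evict 6, frames {1,3,5,9}
Page faults: 7.

7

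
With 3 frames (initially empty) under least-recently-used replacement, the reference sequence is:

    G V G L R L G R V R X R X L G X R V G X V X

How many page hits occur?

G -> fault, frames {G}
V -> fault, frames {G,V}
G -> hit
L -> fault, frames {V,G,L}
R -> fault, evict V, frames {G,L,R}
L -> hit
G -> hit
R -> hit
V -> fault, evict L, frames {G,R,V}
R -> hit
X -> fault, evict G, frames {V,R,X}
R -> hit
X -> hit
L -> fault, evict V, frames {R,X,L}
G -> fault, evict R, frames {X,L,G}
X -> hit
R -> fault, evict L, frames {G,X,R}
V -> fault, evict G, frames {X,R,V}
G -> fault, evict X, frames {R,V,G}
X -> fault, evict R, frames {V,G,X}
V -> hit
X -> hit
Hits: 10.

10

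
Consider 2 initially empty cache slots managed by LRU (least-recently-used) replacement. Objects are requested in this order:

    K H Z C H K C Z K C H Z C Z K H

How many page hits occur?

1

K → miss, frames (K)
H → miss, frames (K H)
Z → miss, evict K, frames (H Z)
C → miss, evict H, frames (Z C)
H → miss, evict Z, frames (C H)
K → miss, evict C, frames (H K)
C → miss, evict H, frames (K C)
Z → miss, evict K, frames (C Z)
K → miss, evict C, frames (Z K)
C → miss, evict Z, frames (K C)
H → miss, evict K, frames (C H)
Z → miss, evict C, frames (H Z)
C → miss, evict H, frames (Z C)
Z → hit
K → miss, evict C, frames (Z K)
H → miss, evict Z, frames (K H)
Hits: 1.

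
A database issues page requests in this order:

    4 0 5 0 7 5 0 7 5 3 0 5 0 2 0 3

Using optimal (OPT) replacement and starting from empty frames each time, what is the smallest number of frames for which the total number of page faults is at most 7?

3

f=1: 16 faults
f=2: 10 faults
f=3: 6 faults
f=4: 6 faults
f=5: 6 faults
f=6: 6 faults
Smallest f with faults ≤ 7 is 3.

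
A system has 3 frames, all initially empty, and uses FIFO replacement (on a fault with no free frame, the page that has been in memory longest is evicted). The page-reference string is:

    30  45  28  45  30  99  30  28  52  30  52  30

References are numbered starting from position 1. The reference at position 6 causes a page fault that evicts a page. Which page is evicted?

30

pos 1: 30 → fault, frames {30}
pos 2: 45 → fault, frames {30,45}
pos 3: 28 → fault, frames {30,45,28}
pos 4: 45 → hit
pos 5: 30 → hit
pos 6: 99 → fault, evict 30, frames {45,28,99}
At position 6, page 30 is evicted.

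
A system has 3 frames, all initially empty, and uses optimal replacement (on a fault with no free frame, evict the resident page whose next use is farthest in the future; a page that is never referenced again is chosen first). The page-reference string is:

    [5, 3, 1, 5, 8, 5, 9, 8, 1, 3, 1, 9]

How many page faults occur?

5 → fault, frames {5}
3 → fault, frames {5,3}
1 → fault, frames {5,3,1}
5 → hit
8 → fault, evict 3, frames {5,1,8}
5 → hit
9 → fault, evict 5, frames {1,8,9}
8 → hit
1 → hit
3 → fault, evict 8, frames {1,9,3}
1 → hit
9 → hit
Page faults: 6.

6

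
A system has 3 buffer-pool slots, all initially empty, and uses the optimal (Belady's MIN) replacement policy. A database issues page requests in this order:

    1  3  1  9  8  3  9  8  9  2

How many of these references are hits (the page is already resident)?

1: fault, frames {1}
3: fault, frames {1,3}
1: hit
9: fault, frames {1,3,9}
8: fault, evict 1, frames {3,9,8}
3: hit
9: hit
8: hit
9: hit
2: fault, evict 8, frames {3,9,2}
Hits: 5.

5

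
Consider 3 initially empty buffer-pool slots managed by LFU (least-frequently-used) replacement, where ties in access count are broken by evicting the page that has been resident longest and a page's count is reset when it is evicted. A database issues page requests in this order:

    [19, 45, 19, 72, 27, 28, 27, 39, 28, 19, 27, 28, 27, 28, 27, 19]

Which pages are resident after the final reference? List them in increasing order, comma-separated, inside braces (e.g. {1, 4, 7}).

19: miss, frames [19]
45: miss, frames [19, 45]
19: hit
72: miss, frames [19, 45, 72]
27: miss, evict 45, frames [19, 72, 27]
28: miss, evict 72, frames [19, 27, 28]
27: hit
39: miss, evict 28, frames [19, 27, 39]
28: miss, evict 39, frames [19, 27, 28]
19: hit
27: hit
28: hit
27: hit
28: hit
27: hit
19: hit

{19, 27, 28}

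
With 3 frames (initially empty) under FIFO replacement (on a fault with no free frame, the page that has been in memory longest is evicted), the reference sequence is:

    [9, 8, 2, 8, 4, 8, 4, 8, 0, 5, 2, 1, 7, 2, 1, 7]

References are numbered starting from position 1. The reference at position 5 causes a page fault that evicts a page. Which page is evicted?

9

pos 1: 9: fault, frames (9)
pos 2: 8: fault, frames (9 8)
pos 3: 2: fault, frames (9 8 2)
pos 4: 8: hit
pos 5: 4: fault, evict 9, frames (8 2 4)
At position 5, page 9 is evicted.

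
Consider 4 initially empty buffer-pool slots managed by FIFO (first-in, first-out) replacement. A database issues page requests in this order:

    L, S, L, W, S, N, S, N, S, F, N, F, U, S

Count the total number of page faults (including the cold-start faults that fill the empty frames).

7

L: fault, frames (L)
S: fault, frames (L S)
L: hit
W: fault, frames (L S W)
S: hit
N: fault, frames (L S W N)
S: hit
N: hit
S: hit
F: fault, evict L, frames (S W N F)
N: hit
F: hit
U: fault, evict S, frames (W N F U)
S: fault, evict W, frames (N F U S)
Page faults: 7.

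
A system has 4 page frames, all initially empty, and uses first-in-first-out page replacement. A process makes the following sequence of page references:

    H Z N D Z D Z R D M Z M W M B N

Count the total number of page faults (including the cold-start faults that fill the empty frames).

H -> miss, frames (H)
Z -> miss, frames (H Z)
N -> miss, frames (H Z N)
D -> miss, frames (H Z N D)
Z -> hit
D -> hit
Z -> hit
R -> miss, evict H, frames (Z N D R)
D -> hit
M -> miss, evict Z, frames (N D R M)
Z -> miss, evict N, frames (D R M Z)
M -> hit
W -> miss, evict D, frames (R M Z W)
M -> hit
B -> miss, evict R, frames (M Z W B)
N -> miss, evict M, frames (Z W B N)
Page faults: 10.

10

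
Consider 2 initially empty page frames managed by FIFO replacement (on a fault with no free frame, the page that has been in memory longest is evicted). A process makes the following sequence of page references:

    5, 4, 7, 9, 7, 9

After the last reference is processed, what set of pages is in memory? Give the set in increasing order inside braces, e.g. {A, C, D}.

5: fault, frames (5)
4: fault, frames (5 4)
7: fault, evict 5, frames (4 7)
9: fault, evict 4, frames (7 9)
7: hit
9: hit

{7, 9}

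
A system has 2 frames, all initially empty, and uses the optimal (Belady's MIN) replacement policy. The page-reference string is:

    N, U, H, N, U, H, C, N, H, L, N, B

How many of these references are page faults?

8

N: miss, frames (N)
U: miss, frames (N U)
H: miss, evict U, frames (N H)
N: hit
U: miss, evict N, frames (H U)
H: hit
C: miss, evict U, frames (H C)
N: miss, evict C, frames (H N)
H: hit
L: miss, evict H, frames (N L)
N: hit
B: miss, evict L, frames (N B)
Page faults: 8.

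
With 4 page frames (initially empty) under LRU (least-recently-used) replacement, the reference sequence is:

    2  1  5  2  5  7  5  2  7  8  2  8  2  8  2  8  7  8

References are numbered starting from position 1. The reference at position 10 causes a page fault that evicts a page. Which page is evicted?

1

pos 1: 2: miss, frames (2)
pos 2: 1: miss, frames (2 1)
pos 3: 5: miss, frames (2 1 5)
pos 4: 2: hit
pos 5: 5: hit
pos 6: 7: miss, frames (1 2 5 7)
pos 7: 5: hit
pos 8: 2: hit
pos 9: 7: hit
pos 10: 8: miss, evict 1, frames (5 2 7 8)
At position 10, page 1 is evicted.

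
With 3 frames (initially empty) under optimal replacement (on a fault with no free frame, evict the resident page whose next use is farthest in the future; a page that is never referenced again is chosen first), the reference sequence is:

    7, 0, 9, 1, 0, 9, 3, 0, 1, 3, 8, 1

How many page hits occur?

7: miss, frames [7]
0: miss, frames [7, 0]
9: miss, frames [7, 0, 9]
1: miss, evict 7, frames [0, 9, 1]
0: hit
9: hit
3: miss, evict 9, frames [0, 1, 3]
0: hit
1: hit
3: hit
8: miss, evict 3, frames [0, 1, 8]
1: hit
Hits: 6.

6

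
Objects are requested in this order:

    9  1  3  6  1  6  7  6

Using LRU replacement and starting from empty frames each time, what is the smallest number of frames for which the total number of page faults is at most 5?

f=1: 8 faults
f=2: 6 faults
f=3: 5 faults
f=4: 5 faults
f=5: 5 faults
Smallest f with faults ≤ 5 is 3.

3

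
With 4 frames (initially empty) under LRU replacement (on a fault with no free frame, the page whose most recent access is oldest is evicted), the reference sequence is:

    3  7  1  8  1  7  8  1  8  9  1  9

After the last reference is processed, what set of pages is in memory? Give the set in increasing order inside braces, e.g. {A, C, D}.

3 → miss, frames {3}
7 → miss, frames {3,7}
1 → miss, frames {3,7,1}
8 → miss, frames {3,7,1,8}
1 → hit
7 → hit
8 → hit
1 → hit
8 → hit
9 → miss, evict 3, frames {7,1,8,9}
1 → hit
9 → hit

{1, 7, 8, 9}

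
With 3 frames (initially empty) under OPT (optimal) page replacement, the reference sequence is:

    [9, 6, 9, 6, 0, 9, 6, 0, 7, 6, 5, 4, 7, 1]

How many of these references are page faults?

7

9: fault, frames [9]
6: fault, frames [9, 6]
9: hit
6: hit
0: fault, frames [9, 6, 0]
9: hit
6: hit
0: hit
7: fault, evict 0, frames [9, 6, 7]
6: hit
5: fault, evict 6, frames [9, 7, 5]
4: fault, evict 5, frames [9, 7, 4]
7: hit
1: fault, evict 4, frames [9, 7, 1]
Page faults: 7.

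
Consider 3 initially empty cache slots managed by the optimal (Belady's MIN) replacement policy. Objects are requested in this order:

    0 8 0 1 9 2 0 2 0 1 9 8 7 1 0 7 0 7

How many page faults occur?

8

0 → miss, frames {0}
8 → miss, frames {0,8}
0 → hit
1 → miss, frames {0,8,1}
9 → miss, evict 8, frames {0,1,9}
2 → miss, evict 9, frames {0,1,2}
0 → hit
2 → hit
0 → hit
1 → hit
9 → miss, evict 2, frames {0,1,9}
8 → miss, evict 9, frames {0,1,8}
7 → miss, evict 8, frames {0,1,7}
1 → hit
0 → hit
7 → hit
0 → hit
7 → hit
Page faults: 8.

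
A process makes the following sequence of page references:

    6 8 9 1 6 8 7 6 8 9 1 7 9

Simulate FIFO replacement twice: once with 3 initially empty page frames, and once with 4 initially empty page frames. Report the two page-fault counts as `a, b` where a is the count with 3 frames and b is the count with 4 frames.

3 frames: F F F F F F F . . F F . . → 9 faults.
4 frames: F F F F . . F F F F F F . → 10 faults.
10 > 9: adding a frame increased faults — Belady's anomaly.

9, 10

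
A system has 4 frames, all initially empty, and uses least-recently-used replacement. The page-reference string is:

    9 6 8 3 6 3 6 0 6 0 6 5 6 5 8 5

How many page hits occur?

9

9 → miss, frames {9}
6 → miss, frames {9,6}
8 → miss, frames {9,6,8}
3 → miss, frames {9,6,8,3}
6 → hit
3 → hit
6 → hit
0 → miss, evict 9, frames {8,3,6,0}
6 → hit
0 → hit
6 → hit
5 → miss, evict 8, frames {3,0,6,5}
6 → hit
5 → hit
8 → miss, evict 3, frames {0,6,5,8}
5 → hit
Hits: 9.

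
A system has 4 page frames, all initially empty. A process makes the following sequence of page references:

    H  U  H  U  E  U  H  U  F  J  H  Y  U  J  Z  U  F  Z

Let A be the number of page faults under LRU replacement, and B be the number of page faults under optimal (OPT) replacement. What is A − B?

Under LRU: F F . . F . . . F F . F F . F . F . → 9 faults.
Under OPT: F F . . F . . . F F . F . . F . . . → 7 faults.
A − B = 9 − 7 = 2.

2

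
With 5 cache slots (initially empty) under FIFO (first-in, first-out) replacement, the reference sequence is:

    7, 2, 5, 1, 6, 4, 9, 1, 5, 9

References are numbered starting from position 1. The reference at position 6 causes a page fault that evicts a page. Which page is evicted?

pos 1: 7: fault, frames (7)
pos 2: 2: fault, frames (7 2)
pos 3: 5: fault, frames (7 2 5)
pos 4: 1: fault, frames (7 2 5 1)
pos 5: 6: fault, frames (7 2 5 1 6)
pos 6: 4: fault, evict 7, frames (2 5 1 6 4)
At position 6, page 7 is evicted.

7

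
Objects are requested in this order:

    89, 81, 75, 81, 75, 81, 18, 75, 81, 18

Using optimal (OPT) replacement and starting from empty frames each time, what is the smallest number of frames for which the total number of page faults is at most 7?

f=1: 10 faults
f=2: 5 faults
f=3: 4 faults
f=4: 4 faults
Smallest f with faults ≤ 7 is 2.

2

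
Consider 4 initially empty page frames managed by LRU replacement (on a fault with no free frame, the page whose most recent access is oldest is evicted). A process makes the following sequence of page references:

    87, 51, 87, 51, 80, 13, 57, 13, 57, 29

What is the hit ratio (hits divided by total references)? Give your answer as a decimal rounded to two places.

87 -> miss, frames [87]
51 -> miss, frames [87, 51]
87 -> hit
51 -> hit
80 -> miss, frames [87, 51, 80]
13 -> miss, frames [87, 51, 80, 13]
57 -> miss, evict 87, frames [51, 80, 13, 57]
13 -> hit
57 -> hit
29 -> miss, evict 51, frames [80, 13, 57, 29]
Hits: 4 of 10 references → 4/10 = 0.4000.

0.40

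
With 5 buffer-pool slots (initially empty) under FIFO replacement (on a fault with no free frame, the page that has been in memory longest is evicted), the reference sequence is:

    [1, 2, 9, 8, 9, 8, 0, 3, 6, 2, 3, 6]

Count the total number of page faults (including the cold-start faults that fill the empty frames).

1: fault, frames [1]
2: fault, frames [1, 2]
9: fault, frames [1, 2, 9]
8: fault, frames [1, 2, 9, 8]
9: hit
8: hit
0: fault, frames [1, 2, 9, 8, 0]
3: fault, evict 1, frames [2, 9, 8, 0, 3]
6: fault, evict 2, frames [9, 8, 0, 3, 6]
2: fault, evict 9, frames [8, 0, 3, 6, 2]
3: hit
6: hit
Page faults: 8.

8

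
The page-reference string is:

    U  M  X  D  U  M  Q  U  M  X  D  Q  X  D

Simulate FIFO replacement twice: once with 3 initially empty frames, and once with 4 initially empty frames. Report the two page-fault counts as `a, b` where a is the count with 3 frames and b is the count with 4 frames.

3 frames: F F F F F F F . . F F . . . → 9 faults.
4 frames: F F F F . . F F F F F F . . → 10 faults.
10 > 9: adding a frame increased faults — Belady's anomaly.

9, 10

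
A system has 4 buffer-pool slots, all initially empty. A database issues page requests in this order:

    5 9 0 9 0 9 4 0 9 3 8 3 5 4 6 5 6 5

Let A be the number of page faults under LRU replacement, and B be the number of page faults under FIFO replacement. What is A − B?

Under LRU: F F F . . . F . . F F . F F F . . . → 9 faults.
Under FIFO: F F F . . . F . . F F . F . F . . . → 8 faults.
A − B = 9 − 8 = 1.

1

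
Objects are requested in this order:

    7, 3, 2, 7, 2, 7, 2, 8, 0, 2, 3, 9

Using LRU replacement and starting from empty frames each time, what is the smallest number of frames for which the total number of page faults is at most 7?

f=1: 12 faults
f=2: 9 faults
f=3: 7 faults
f=4: 7 faults
f=5: 6 faults
f=6: 6 faults
Smallest f with faults ≤ 7 is 3.

3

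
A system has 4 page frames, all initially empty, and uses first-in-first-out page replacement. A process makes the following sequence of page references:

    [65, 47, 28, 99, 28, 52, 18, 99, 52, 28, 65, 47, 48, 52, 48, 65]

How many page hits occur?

6

65 → fault, frames (65)
47 → fault, frames (65 47)
28 → fault, frames (65 47 28)
99 → fault, frames (65 47 28 99)
28 → hit
52 → fault, evict 65, frames (47 28 99 52)
18 → fault, evict 47, frames (28 99 52 18)
99 → hit
52 → hit
28 → hit
65 → fault, evict 28, frames (99 52 18 65)
47 → fault, evict 99, frames (52 18 65 47)
48 → fault, evict 52, frames (18 65 47 48)
52 → fault, evict 18, frames (65 47 48 52)
48 → hit
65 → hit
Hits: 6.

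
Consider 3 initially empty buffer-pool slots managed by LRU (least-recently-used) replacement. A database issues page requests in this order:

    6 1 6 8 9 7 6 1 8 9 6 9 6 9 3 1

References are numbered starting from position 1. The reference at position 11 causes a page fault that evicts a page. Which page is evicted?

pos 1: 6 -> fault, frames {6}
pos 2: 1 -> fault, frames {6,1}
pos 3: 6 -> hit
pos 4: 8 -> fault, frames {1,6,8}
pos 5: 9 -> fault, evict 1, frames {6,8,9}
pos 6: 7 -> fault, evict 6, frames {8,9,7}
pos 7: 6 -> fault, evict 8, frames {9,7,6}
pos 8: 1 -> fault, evict 9, frames {7,6,1}
pos 9: 8 -> fault, evict 7, frames {6,1,8}
pos 10: 9 -> fault, evict 6, frames {1,8,9}
pos 11: 6 -> fault, evict 1, frames {8,9,6}
At position 11, page 1 is evicted.

1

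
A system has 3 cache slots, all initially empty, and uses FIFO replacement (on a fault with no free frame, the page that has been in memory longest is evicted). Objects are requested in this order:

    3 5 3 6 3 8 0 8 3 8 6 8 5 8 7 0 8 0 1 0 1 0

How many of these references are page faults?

3 -> miss, frames {3}
5 -> miss, frames {3,5}
3 -> hit
6 -> miss, frames {3,5,6}
3 -> hit
8 -> miss, evict 3, frames {5,6,8}
0 -> miss, evict 5, frames {6,8,0}
8 -> hit
3 -> miss, evict 6, frames {8,0,3}
8 -> hit
6 -> miss, evict 8, frames {0,3,6}
8 -> miss, evict 0, frames {3,6,8}
5 -> miss, evict 3, frames {6,8,5}
8 -> hit
7 -> miss, evict 6, frames {8,5,7}
0 -> miss, evict 8, frames {5,7,0}
8 -> miss, evict 5, frames {7,0,8}
0 -> hit
1 -> miss, evict 7, frames {0,8,1}
0 -> hit
1 -> hit
0 -> hit
Page faults: 13.

13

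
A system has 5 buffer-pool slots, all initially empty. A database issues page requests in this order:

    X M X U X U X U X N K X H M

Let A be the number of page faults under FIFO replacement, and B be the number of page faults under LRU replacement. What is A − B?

-1

Under FIFO: F F . F . . . . . F F . F . → 6 faults.
Under LRU: F F . F . . . . . F F . F F → 7 faults.
A − B = 6 − 7 = -1.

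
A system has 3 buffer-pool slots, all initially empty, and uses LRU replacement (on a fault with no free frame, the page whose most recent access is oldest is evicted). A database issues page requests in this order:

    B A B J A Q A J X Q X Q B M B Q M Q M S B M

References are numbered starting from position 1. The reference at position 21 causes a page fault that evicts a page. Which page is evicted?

Q

pos 1: B → miss, frames {B}
pos 2: A → miss, frames {B,A}
pos 3: B → hit
pos 4: J → miss, frames {A,B,J}
pos 5: A → hit
pos 6: Q → miss, evict B, frames {J,A,Q}
pos 7: A → hit
pos 8: J → hit
pos 9: X → miss, evict Q, frames {A,J,X}
pos 10: Q → miss, evict A, frames {J,X,Q}
pos 11: X → hit
pos 12: Q → hit
pos 13: B → miss, evict J, frames {X,Q,B}
pos 14: M → miss, evict X, frames {Q,B,M}
pos 15: B → hit
pos 16: Q → hit
pos 17: M → hit
pos 18: Q → hit
pos 19: M → hit
pos 20: S → miss, evict B, frames {Q,M,S}
pos 21: B → miss, evict Q, frames {M,S,B}
At position 21, page Q is evicted.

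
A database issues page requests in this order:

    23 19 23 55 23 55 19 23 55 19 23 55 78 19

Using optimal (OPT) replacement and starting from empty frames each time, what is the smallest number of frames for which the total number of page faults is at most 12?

f=1: 14 faults
f=2: 8 faults
f=3: 4 faults
f=4: 4 faults
Smallest f with faults ≤ 12 is 2.

2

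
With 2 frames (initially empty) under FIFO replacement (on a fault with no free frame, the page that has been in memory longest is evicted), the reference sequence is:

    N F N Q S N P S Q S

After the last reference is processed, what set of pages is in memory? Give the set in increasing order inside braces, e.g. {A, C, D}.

{Q, S}

N -> fault, frames (N)
F -> fault, frames (N F)
N -> hit
Q -> fault, evict N, frames (F Q)
S -> fault, evict F, frames (Q S)
N -> fault, evict Q, frames (S N)
P -> fault, evict S, frames (N P)
S -> fault, evict N, frames (P S)
Q -> fault, evict P, frames (S Q)
S -> hit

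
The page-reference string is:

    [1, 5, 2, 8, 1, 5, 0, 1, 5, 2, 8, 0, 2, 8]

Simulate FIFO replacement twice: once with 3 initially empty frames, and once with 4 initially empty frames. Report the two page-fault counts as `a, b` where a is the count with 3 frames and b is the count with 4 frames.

9, 10

3 frames: F F F F F F F . . F F . . . → 9 faults.
4 frames: F F F F . . F F F F F F . . → 10 faults.
10 > 9: adding a frame increased faults — Belady's anomaly.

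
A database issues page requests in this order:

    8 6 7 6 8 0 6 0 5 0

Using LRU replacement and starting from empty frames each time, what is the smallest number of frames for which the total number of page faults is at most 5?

f=1: 10 faults
f=2: 7 faults
f=3: 5 faults
f=4: 5 faults
f=5: 5 faults
Smallest f with faults ≤ 5 is 3.

3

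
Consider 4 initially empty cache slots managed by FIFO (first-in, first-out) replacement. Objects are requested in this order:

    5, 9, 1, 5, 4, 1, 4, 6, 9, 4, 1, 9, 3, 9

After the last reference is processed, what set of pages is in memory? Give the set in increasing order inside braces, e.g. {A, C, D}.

5 → fault, frames [5]
9 → fault, frames [5, 9]
1 → fault, frames [5, 9, 1]
5 → hit
4 → fault, frames [5, 9, 1, 4]
1 → hit
4 → hit
6 → fault, evict 5, frames [9, 1, 4, 6]
9 → hit
4 → hit
1 → hit
9 → hit
3 → fault, evict 9, frames [1, 4, 6, 3]
9 → fault, evict 1, frames [4, 6, 3, 9]

{3, 4, 6, 9}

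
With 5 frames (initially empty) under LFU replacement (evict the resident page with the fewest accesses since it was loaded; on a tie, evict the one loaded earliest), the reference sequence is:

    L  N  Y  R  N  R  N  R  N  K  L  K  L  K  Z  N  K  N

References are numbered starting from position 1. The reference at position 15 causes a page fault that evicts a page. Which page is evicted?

pos 1: L: miss, frames [L]
pos 2: N: miss, frames [L, N]
pos 3: Y: miss, frames [L, N, Y]
pos 4: R: miss, frames [L, N, Y, R]
pos 5: N: hit
pos 6: R: hit
pos 7: N: hit
pos 8: R: hit
pos 9: N: hit
pos 10: K: miss, frames [L, N, Y, R, K]
pos 11: L: hit
pos 12: K: hit
pos 13: L: hit
pos 14: K: hit
pos 15: Z: miss, evict Y, frames [L, N, R, K, Z]
At position 15, page Y is evicted.

Y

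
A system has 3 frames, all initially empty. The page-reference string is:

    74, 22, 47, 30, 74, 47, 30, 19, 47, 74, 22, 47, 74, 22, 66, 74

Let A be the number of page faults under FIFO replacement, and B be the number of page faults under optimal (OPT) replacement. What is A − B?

3

Under FIFO: F F F F F . . F F . F . F . F . → 10 faults.
Under OPT: F F F F . . . F . . F . . . F . → 7 faults.
A − B = 10 − 7 = 3.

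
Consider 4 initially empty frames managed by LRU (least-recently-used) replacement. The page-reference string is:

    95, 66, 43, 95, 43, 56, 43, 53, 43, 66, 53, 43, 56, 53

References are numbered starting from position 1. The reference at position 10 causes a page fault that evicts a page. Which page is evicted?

pos 1: 95: fault, frames {95}
pos 2: 66: fault, frames {95,66}
pos 3: 43: fault, frames {95,66,43}
pos 4: 95: hit
pos 5: 43: hit
pos 6: 56: fault, frames {66,95,43,56}
pos 7: 43: hit
pos 8: 53: fault, evict 66, frames {95,56,43,53}
pos 9: 43: hit
pos 10: 66: fault, evict 95, frames {56,53,43,66}
At position 10, page 95 is evicted.

95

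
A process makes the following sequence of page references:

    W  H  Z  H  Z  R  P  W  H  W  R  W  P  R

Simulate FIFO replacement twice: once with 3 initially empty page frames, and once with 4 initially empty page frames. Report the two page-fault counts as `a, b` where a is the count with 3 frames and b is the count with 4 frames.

9, 7

3 frames: F F F . . F F F F . F . F . → 9 faults.
4 frames: F F F . . F F F F . . . . . → 7 faults.
7 < 9: adding a frame reduced faults, as is typical.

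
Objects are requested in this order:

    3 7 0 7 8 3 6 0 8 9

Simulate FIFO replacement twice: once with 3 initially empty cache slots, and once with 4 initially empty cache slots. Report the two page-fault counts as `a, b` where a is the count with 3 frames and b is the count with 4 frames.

3 frames: F F F . F F F F F F → 9 faults.
4 frames: F F F . F . F . . F → 6 faults.
6 < 9: adding a frame reduced faults, as is typical.

9, 6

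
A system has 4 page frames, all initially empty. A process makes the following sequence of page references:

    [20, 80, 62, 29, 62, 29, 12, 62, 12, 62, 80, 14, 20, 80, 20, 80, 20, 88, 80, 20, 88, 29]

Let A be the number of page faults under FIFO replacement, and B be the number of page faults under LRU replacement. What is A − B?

1

Under FIFO: F F F F . . F . . . . F F F . . . F . . . F → 10 faults.
Under LRU: F F F F . . F . . . . F F . . . . F . . . F → 9 faults.
A − B = 10 − 9 = 1.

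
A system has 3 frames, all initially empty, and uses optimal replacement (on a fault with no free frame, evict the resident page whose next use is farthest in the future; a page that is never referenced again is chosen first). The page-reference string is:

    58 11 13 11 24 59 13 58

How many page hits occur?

3

58 -> miss, frames {58}
11 -> miss, frames {58,11}
13 -> miss, frames {58,11,13}
11 -> hit
24 -> miss, evict 11, frames {58,13,24}
59 -> miss, evict 24, frames {58,13,59}
13 -> hit
58 -> hit
Hits: 3.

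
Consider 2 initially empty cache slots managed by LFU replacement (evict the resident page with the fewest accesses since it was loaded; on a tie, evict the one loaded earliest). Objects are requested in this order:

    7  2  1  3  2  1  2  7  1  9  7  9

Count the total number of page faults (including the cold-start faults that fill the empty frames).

11

7 → fault, frames [7]
2 → fault, frames [7, 2]
1 → fault, evict 7, frames [2, 1]
3 → fault, evict 2, frames [1, 3]
2 → fault, evict 1, frames [3, 2]
1 → fault, evict 3, frames [2, 1]
2 → hit
7 → fault, evict 1, frames [2, 7]
1 → fault, evict 7, frames [2, 1]
9 → fault, evict 1, frames [2, 9]
7 → fault, evict 9, frames [2, 7]
9 → fault, evict 7, frames [2, 9]
Page faults: 11.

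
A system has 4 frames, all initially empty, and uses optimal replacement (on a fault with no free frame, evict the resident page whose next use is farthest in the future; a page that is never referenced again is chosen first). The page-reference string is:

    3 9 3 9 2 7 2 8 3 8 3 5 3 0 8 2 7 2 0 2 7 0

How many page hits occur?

3 → miss, frames (3)
9 → miss, frames (3 9)
3 → hit
9 → hit
2 → miss, frames (3 9 2)
7 → miss, frames (3 9 2 7)
2 → hit
8 → miss, evict 9, frames (3 2 7 8)
3 → hit
8 → hit
3 → hit
5 → miss, evict 7, frames (3 2 8 5)
3 → hit
0 → miss, evict 5, frames (3 2 8 0)
8 → hit
2 → hit
7 → miss, evict 8, frames (3 2 0 7)
2 → hit
0 → hit
2 → hit
7 → hit
0 → hit
Hits: 14.

14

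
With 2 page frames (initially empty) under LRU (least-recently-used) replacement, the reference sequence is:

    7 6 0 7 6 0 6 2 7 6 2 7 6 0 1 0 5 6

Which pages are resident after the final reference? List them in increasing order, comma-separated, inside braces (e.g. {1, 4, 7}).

{5, 6}

7 -> fault, frames [7]
6 -> fault, frames [7, 6]
0 -> fault, evict 7, frames [6, 0]
7 -> fault, evict 6, frames [0, 7]
6 -> fault, evict 0, frames [7, 6]
0 -> fault, evict 7, frames [6, 0]
6 -> hit
2 -> fault, evict 0, frames [6, 2]
7 -> fault, evict 6, frames [2, 7]
6 -> fault, evict 2, frames [7, 6]
2 -> fault, evict 7, frames [6, 2]
7 -> fault, evict 6, frames [2, 7]
6 -> fault, evict 2, frames [7, 6]
0 -> fault, evict 7, frames [6, 0]
1 -> fault, evict 6, frames [0, 1]
0 -> hit
5 -> fault, evict 1, frames [0, 5]
6 -> fault, evict 0, frames [5, 6]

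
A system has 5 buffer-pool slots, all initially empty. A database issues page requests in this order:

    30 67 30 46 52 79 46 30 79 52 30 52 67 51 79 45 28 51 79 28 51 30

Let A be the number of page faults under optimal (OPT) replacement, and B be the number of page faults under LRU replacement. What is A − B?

Under OPT: F F . F F F . . . . . . . F . F F . . . . . → 8 faults.
Under LRU: F F . F F F . . . . . . . F . F F . . . . F → 9 faults.
A − B = 8 − 9 = -1.

-1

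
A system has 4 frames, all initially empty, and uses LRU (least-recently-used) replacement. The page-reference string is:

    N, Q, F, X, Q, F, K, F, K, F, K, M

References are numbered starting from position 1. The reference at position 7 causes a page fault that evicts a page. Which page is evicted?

pos 1: N: miss, frames {N}
pos 2: Q: miss, frames {N,Q}
pos 3: F: miss, frames {N,Q,F}
pos 4: X: miss, frames {N,Q,F,X}
pos 5: Q: hit
pos 6: F: hit
pos 7: K: miss, evict N, frames {X,Q,F,K}
At position 7, page N is evicted.

N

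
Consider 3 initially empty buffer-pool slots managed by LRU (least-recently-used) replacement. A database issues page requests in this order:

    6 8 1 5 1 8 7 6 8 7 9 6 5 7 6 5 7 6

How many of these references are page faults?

6 → miss, frames [6]
8 → miss, frames [6, 8]
1 → miss, frames [6, 8, 1]
5 → miss, evict 6, frames [8, 1, 5]
1 → hit
8 → hit
7 → miss, evict 5, frames [1, 8, 7]
6 → miss, evict 1, frames [8, 7, 6]
8 → hit
7 → hit
9 → miss, evict 6, frames [8, 7, 9]
6 → miss, evict 8, frames [7, 9, 6]
5 → miss, evict 7, frames [9, 6, 5]
7 → miss, evict 9, frames [6, 5, 7]
6 → hit
5 → hit
7 → hit
6 → hit
Page faults: 10.

10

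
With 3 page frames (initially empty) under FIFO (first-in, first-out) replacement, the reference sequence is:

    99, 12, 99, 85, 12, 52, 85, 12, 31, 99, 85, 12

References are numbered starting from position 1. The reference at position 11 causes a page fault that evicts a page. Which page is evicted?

pos 1: 99 -> miss, frames [99]
pos 2: 12 -> miss, frames [99, 12]
pos 3: 99 -> hit
pos 4: 85 -> miss, frames [99, 12, 85]
pos 5: 12 -> hit
pos 6: 52 -> miss, evict 99, frames [12, 85, 52]
pos 7: 85 -> hit
pos 8: 12 -> hit
pos 9: 31 -> miss, evict 12, frames [85, 52, 31]
pos 10: 99 -> miss, evict 85, frames [52, 31, 99]
pos 11: 85 -> miss, evict 52, frames [31, 99, 85]
At position 11, page 52 is evicted.

52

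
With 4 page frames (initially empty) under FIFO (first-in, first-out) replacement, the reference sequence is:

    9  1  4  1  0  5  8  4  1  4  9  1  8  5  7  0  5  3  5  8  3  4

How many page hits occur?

7

9 → miss, frames (9)
1 → miss, frames (9 1)
4 → miss, frames (9 1 4)
1 → hit
0 → miss, frames (9 1 4 0)
5 → miss, evict 9, frames (1 4 0 5)
8 → miss, evict 1, frames (4 0 5 8)
4 → hit
1 → miss, evict 4, frames (0 5 8 1)
4 → miss, evict 0, frames (5 8 1 4)
9 → miss, evict 5, frames (8 1 4 9)
1 → hit
8 → hit
5 → miss, evict 8, frames (1 4 9 5)
7 → miss, evict 1, frames (4 9 5 7)
0 → miss, evict 4, frames (9 5 7 0)
5 → hit
3 → miss, evict 9, frames (5 7 0 3)
5 → hit
8 → miss, evict 5, frames (7 0 3 8)
3 → hit
4 → miss, evict 7, frames (0 3 8 4)
Hits: 7.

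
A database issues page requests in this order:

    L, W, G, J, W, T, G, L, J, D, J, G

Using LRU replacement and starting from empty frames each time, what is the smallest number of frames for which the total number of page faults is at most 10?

3

f=1: 12 faults
f=2: 11 faults
f=3: 10 faults
f=4: 8 faults
f=5: 6 faults
f=6: 6 faults
Smallest f with faults ≤ 10 is 3.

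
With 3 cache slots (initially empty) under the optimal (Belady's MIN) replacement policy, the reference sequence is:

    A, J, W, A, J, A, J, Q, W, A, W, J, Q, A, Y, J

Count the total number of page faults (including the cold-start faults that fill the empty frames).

6

A -> fault, frames (A)
J -> fault, frames (A J)
W -> fault, frames (A J W)
A -> hit
J -> hit
A -> hit
J -> hit
Q -> fault, evict J, frames (A W Q)
W -> hit
A -> hit
W -> hit
J -> fault, evict W, frames (A Q J)
Q -> hit
A -> hit
Y -> fault, evict Q, frames (A J Y)
J -> hit
Page faults: 6.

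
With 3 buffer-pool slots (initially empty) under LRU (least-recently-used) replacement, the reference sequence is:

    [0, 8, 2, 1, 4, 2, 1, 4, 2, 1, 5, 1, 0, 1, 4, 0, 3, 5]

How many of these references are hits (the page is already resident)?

0: fault, frames [0]
8: fault, frames [0, 8]
2: fault, frames [0, 8, 2]
1: fault, evict 0, frames [8, 2, 1]
4: fault, evict 8, frames [2, 1, 4]
2: hit
1: hit
4: hit
2: hit
1: hit
5: fault, evict 4, frames [2, 1, 5]
1: hit
0: fault, evict 2, frames [5, 1, 0]
1: hit
4: fault, evict 5, frames [0, 1, 4]
0: hit
3: fault, evict 1, frames [4, 0, 3]
5: fault, evict 4, frames [0, 3, 5]
Hits: 8.

8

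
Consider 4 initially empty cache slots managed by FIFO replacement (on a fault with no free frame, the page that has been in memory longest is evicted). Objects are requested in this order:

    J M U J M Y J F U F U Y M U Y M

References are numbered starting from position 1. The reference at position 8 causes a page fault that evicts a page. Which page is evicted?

pos 1: J: fault, frames [J]
pos 2: M: fault, frames [J, M]
pos 3: U: fault, frames [J, M, U]
pos 4: J: hit
pos 5: M: hit
pos 6: Y: fault, frames [J, M, U, Y]
pos 7: J: hit
pos 8: F: fault, evict J, frames [M, U, Y, F]
At position 8, page J is evicted.

J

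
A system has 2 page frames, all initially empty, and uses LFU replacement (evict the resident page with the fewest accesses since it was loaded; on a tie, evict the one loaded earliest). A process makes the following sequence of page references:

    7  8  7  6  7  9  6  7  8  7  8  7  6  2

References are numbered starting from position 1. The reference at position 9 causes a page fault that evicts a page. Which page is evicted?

pos 1: 7 → fault, frames {7}
pos 2: 8 → fault, frames {7,8}
pos 3: 7 → hit
pos 4: 6 → fault, evict 8, frames {7,6}
pos 5: 7 → hit
pos 6: 9 → fault, evict 6, frames {7,9}
pos 7: 6 → fault, evict 9, frames {7,6}
pos 8: 7 → hit
pos 9: 8 → fault, evict 6, frames {7,8}
At position 9, page 6 is evicted.

6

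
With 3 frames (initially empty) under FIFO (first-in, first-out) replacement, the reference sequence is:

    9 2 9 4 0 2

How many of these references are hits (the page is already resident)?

9 -> fault, frames {9}
2 -> fault, frames {9,2}
9 -> hit
4 -> fault, frames {9,2,4}
0 -> fault, evict 9, frames {2,4,0}
2 -> hit
Hits: 2.

2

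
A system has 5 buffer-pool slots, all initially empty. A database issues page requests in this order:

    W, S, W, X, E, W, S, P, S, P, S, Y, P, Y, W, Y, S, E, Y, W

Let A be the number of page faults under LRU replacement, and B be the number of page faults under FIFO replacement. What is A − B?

-2

Under LRU: F F . F F . . F . . . F . . . . . . . . → 6 faults.
Under FIFO: F F . F F . . F . . . F . . F . F . . . → 8 faults.
A − B = 6 − 8 = -2.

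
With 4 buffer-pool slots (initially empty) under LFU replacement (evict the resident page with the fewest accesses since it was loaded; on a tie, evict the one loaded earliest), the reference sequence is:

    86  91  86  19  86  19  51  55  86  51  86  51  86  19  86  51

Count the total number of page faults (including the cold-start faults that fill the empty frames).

5

86 -> fault, frames (86)
91 -> fault, frames (86 91)
86 -> hit
19 -> fault, frames (86 91 19)
86 -> hit
19 -> hit
51 -> fault, frames (86 91 19 51)
55 -> fault, evict 91, frames (86 19 51 55)
86 -> hit
51 -> hit
86 -> hit
51 -> hit
86 -> hit
19 -> hit
86 -> hit
51 -> hit
Page faults: 5.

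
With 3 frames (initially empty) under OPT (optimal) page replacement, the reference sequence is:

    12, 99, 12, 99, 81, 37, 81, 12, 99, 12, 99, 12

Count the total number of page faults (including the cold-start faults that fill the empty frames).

5

12 → miss, frames [12]
99 → miss, frames [12, 99]
12 → hit
99 → hit
81 → miss, frames [12, 99, 81]
37 → miss, evict 99, frames [12, 81, 37]
81 → hit
12 → hit
99 → miss, evict 37, frames [12, 81, 99]
12 → hit
99 → hit
12 → hit
Page faults: 5.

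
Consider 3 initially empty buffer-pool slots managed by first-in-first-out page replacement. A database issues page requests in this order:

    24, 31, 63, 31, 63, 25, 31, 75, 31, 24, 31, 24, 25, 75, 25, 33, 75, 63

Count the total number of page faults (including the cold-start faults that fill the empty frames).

24 → fault, frames [24]
31 → fault, frames [24, 31]
63 → fault, frames [24, 31, 63]
31 → hit
63 → hit
25 → fault, evict 24, frames [31, 63, 25]
31 → hit
75 → fault, evict 31, frames [63, 25, 75]
31 → fault, evict 63, frames [25, 75, 31]
24 → fault, evict 25, frames [75, 31, 24]
31 → hit
24 → hit
25 → fault, evict 75, frames [31, 24, 25]
75 → fault, evict 31, frames [24, 25, 75]
25 → hit
33 → fault, evict 24, frames [25, 75, 33]
75 → hit
63 → fault, evict 25, frames [75, 33, 63]
Page faults: 11.

11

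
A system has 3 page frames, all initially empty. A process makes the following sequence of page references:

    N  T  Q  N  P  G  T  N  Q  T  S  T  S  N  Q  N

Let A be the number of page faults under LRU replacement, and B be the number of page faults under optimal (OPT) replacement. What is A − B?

3

Under LRU: F F F . F F F F F . F . . F F . → 11 faults.
Under OPT: F F F . F F . . F . F . . . F . → 8 faults.
A − B = 11 − 8 = 3.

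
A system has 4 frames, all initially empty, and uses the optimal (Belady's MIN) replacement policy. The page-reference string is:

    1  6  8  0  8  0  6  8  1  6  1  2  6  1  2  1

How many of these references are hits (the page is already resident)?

11

1 -> fault, frames [1]
6 -> fault, frames [1, 6]
8 -> fault, frames [1, 6, 8]
0 -> fault, frames [1, 6, 8, 0]
8 -> hit
0 -> hit
6 -> hit
8 -> hit
1 -> hit
6 -> hit
1 -> hit
2 -> fault, evict 0, frames [1, 6, 8, 2]
6 -> hit
1 -> hit
2 -> hit
1 -> hit
Hits: 11.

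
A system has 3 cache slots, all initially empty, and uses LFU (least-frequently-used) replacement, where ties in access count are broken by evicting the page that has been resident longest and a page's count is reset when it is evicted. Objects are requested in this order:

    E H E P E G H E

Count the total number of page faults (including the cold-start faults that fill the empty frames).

5

E → fault, frames {E}
H → fault, frames {E,H}
E → hit
P → fault, frames {E,H,P}
E → hit
G → fault, evict H, frames {E,P,G}
H → fault, evict P, frames {E,G,H}
E → hit
Page faults: 5.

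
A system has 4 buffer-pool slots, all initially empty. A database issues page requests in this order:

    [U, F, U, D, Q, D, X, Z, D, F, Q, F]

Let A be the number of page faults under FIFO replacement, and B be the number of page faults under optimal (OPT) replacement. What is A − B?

Under FIFO: F F . F F . F F . F . . → 7 faults.
Under OPT: F F . F F . F F . . . . → 6 faults.
A − B = 7 − 6 = 1.

1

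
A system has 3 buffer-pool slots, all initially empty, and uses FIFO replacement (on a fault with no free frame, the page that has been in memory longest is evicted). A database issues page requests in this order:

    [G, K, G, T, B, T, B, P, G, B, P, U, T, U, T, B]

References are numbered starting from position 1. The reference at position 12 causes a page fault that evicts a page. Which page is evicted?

B

pos 1: G → fault, frames (G)
pos 2: K → fault, frames (G K)
pos 3: G → hit
pos 4: T → fault, frames (G K T)
pos 5: B → fault, evict G, frames (K T B)
pos 6: T → hit
pos 7: B → hit
pos 8: P → fault, evict K, frames (T B P)
pos 9: G → fault, evict T, frames (B P G)
pos 10: B → hit
pos 11: P → hit
pos 12: U → fault, evict B, frames (P G U)
At position 12, page B is evicted.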